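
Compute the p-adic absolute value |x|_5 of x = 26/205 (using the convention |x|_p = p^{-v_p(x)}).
|26/205|_5 = 5

Step 1 — compute v_5(x) by factoring powers of 5 out of the numerator and denominator: v_5(26/205) = -1. Step 2 — apply |x|_p = p^{-v_p(x)} = 5^{1} = 5.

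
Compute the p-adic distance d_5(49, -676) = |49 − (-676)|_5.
d_5(49, -676) = 1/25

Step 1 — x − y = 49 − (-676) = 725. Step 2 — v_5(725) = 2 (factor: 725 = (5^2 · 29); the sign does not affect v_p). Step 3 — |x − y|_5 = 5^{-2} = 1/25.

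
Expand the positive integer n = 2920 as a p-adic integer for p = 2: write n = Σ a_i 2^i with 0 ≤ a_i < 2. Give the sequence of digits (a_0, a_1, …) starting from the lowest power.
(a_0, a_1, …) = (0, 0, 0, 1, 0, 1, 1, 0, 1, 1, 0, 1)

Repeated division by 2 gives the digits low-to-high: 2920 = 1·2^3 + 1·2^5 + 1·2^6 + 1·2^8 + 1·2^9 + 1·2^11. Digit sequence: (0, 0, 0, 1, 0, 1, 1, 0, 1, 1, 0, 1).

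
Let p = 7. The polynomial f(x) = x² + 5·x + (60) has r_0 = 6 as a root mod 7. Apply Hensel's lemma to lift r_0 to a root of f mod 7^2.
r_1 = 13 (mod 49)

Hensel: r_{i+1} = r_i − f(r_i)·(f′(r_i))^{-1} mod 7^{i+2}, f′(x) = 2x + 5. Iterate:
  r_0 = 6 (mod 7)
  r_1 = 13 (mod 49)
Final: r = 13 satisfies f(r) ≡ 0 mod 7^2.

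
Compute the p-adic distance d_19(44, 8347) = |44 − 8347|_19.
d_19(44, 8347) = 1/361

Step 1 — x − y = 44 − 8347 = -8303. Step 2 — v_19(-8303) = 2 (factor: -8303 = −(19^2 · 23); the sign does not affect v_p). Step 3 — |x − y|_19 = 19^{-2} = 1/361.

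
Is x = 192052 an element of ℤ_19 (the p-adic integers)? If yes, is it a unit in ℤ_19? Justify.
x ∈ ℤ_19 but not a unit; v_19(x) = 3 > 0

ℤ_19 = {x ∈ ℚ_19 : v_19(x) ≥ 0} and ℤ_19^× = {x ∈ ℤ_19 : v_19(x) = 0}. Here v_19(192052) = v_19(num) − v_19(den) = 3; compare against these criteria.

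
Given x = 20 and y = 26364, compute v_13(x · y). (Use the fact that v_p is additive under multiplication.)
v_13(527280) = 3

v_p(x) = 0 (factor: 20 = 13^0 · 20); v_p(y) = 3 (factor: 26364 = 13^3 · 12). Additivity: v_p(xy) = v_p(x) + v_p(y) = 0 + 3 = 3. (Direct check: xy = 527280 = 13^3 · (240).)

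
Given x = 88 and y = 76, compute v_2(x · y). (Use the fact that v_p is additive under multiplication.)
v_2(6688) = 5

v_p(x) = 3 (factor: 88 = 2^3 · 11); v_p(y) = 2 (factor: 76 = 2^2 · 19). Additivity: v_p(xy) = v_p(x) + v_p(y) = 3 + 2 = 5. (Direct check: xy = 6688 = 2^5 · (209).)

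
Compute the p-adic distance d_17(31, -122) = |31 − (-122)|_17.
d_17(31, -122) = 1/17

Step 1 — x − y = 31 − (-122) = 153. Step 2 — v_17(153) = 1 (factor: 153 = (17^1 · 9); the sign does not affect v_p). Step 3 — |x − y|_17 = 17^{-1} = 1/17.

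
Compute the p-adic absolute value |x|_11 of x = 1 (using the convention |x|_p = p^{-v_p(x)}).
|1|_11 = 1

Step 1 — compute v_11(x) by factoring powers of 11 out of the numerator and denominator: v_11(1) = 0. Step 2 — apply |x|_p = p^{-v_p(x)} = 11^{0} = 1.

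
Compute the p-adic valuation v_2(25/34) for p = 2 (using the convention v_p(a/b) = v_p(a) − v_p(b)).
v_2(25/34) = -1

Factor powers of 2 from the numerator and denominator of the reduced fraction: 25 = 2^0 · 25 and 34 = 2^1 · 17. Apply v_p(a/b) = v_p(a) − v_p(b): v_2(25/34) = 0 − 1 = -1.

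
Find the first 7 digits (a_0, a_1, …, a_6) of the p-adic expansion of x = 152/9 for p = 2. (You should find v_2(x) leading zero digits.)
(a_0, …, a_6) = (0, 0, 0, 1, 1, 0, 1)

v_2(152/9) = 3, so a_0 = ... = a_2 = 0. Factor out: x = 2^3 · u with u = 19/9 a unit in ℤ_2. Expand u iteratively via a_{v+i} = u_i mod 2, u_{i+1} = (u_i − a_{v+i})/2:
  u_0 = 19/9;  a_3 = 1;  u_1 = (u_0 − 1)/2 = 5/9
  u_1 = 5/9;  a_4 = 1;  u_2 = (u_1 − 1)/2 = -2/9
  u_2 = -2/9;  a_5 = 0;  u_3 = (u_2 − 0)/2 = -1/9
  u_3 = -1/9;  a_6 = 1;  u_4 = (u_3 − 1)/2 = -5/9
Digits: (0, 0, 0, 1, 1, 0, 1).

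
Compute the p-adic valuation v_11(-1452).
v_11(-1452) = 2

v_11(n) is the largest exponent k such that 11^k divides n. Factor out: -1452 = -11^2 · 12. (Sign doesn't affect v_p.) So v_11(-1452) = 2.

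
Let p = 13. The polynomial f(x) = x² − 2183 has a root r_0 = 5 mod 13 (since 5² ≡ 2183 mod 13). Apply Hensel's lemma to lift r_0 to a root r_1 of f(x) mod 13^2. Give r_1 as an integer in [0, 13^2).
r_1 = 18 (mod 169)

Hensel's recurrence: r_{i+1} = r_i − f(r_i)·(f′(r_i))^{-1} mod 13^{i+2}, with f′(x) = 2x. Iterate:
  r_0 = 5 (mod 13)
  r_1 = 18 (mod 169)
Final: r_1 = 18, and one checks f(r_1) ≡ 0 mod 13^2.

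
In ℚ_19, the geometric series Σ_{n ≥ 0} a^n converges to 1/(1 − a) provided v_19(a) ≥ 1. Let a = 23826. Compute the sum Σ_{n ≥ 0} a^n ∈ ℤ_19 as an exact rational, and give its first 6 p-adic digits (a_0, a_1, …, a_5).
Σ a^n = 1/(1 − a) = -1/23825;  first 6 digits = (1, 0, 9, 3, 5, 1)

v_19(a) = 2 ≥ 1, so the series converges in ℤ_19 to 1/(1 − a) = 1/(1 − 23826) = -1/23825. Expand this rational in ℤ_19: compute digits iteratively via d_i = x_i mod 19, x_{i+1} = (x_i − d_i)/19. The first 6 digits are (1, 0, 9, 3, 5, 1).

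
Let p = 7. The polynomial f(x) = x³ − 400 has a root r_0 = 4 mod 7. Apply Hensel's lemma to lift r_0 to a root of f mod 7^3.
r_2 = 256 (mod 343)

Hensel: r_{i+1} = r_i − f(r_i)/f′(r_i) mod 7^{i+2}, where f′(x) = 3x². Iterate:
  r_0 = 4 (mod 7)
  r_1 = 11 (mod 49)
  r_2 = 256 (mod 343)
Final: r = 256 with f(r) ≡ 0 mod 7^3.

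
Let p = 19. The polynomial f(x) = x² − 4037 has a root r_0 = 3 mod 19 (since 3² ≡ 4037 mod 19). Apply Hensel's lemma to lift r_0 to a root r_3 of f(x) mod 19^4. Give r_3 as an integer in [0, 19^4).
r_3 = 113547 (mod 130321)

Hensel's recurrence: r_{i+1} = r_i − f(r_i)·(f′(r_i))^{-1} mod 19^{i+2}, with f′(x) = 2x. Iterate:
  r_0 = 3 (mod 19)
  r_1 = 193 (mod 361)
  r_2 = 3803 (mod 6859)
  r_3 = 113547 (mod 130321)
Final: r_3 = 113547, and one checks f(r_3) ≡ 0 mod 19^4.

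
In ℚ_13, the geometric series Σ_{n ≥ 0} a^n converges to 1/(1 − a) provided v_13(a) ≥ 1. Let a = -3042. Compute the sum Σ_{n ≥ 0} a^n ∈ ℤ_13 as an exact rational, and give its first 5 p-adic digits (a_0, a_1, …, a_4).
Σ a^n = 1/(1 − a) = 1/3043;  first 5 digits = (1, 0, 8, 11, 11)

v_13(a) = 2 ≥ 1, so the series converges in ℤ_13 to 1/(1 − a) = 1/(1 − (-3042)) = 1/3043. Expand this rational in ℤ_13: compute digits iteratively via d_i = x_i mod 13, x_{i+1} = (x_i − d_i)/13. The first 5 digits are (1, 0, 8, 11, 11).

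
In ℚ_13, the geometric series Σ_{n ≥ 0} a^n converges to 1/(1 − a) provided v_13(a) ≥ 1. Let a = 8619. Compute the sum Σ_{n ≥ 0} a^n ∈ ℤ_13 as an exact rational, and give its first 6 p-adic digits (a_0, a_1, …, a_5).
Σ a^n = 1/(1 − a) = -1/8618;  first 6 digits = (1, 0, 12, 3, 1, 5)

v_13(a) = 2 ≥ 1, so the series converges in ℤ_13 to 1/(1 − a) = 1/(1 − 8619) = -1/8618. Expand this rational in ℤ_13: compute digits iteratively via d_i = x_i mod 13, x_{i+1} = (x_i − d_i)/13. The first 6 digits are (1, 0, 12, 3, 1, 5).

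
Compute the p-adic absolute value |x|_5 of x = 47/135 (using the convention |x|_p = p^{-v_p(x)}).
|47/135|_5 = 5

Step 1 — compute v_5(x) by factoring powers of 5 out of the numerator and denominator: v_5(47/135) = -1. Step 2 — apply |x|_p = p^{-v_p(x)} = 5^{1} = 5.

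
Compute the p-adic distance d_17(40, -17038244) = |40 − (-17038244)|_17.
d_17(40, -17038244) = 1/1419857

Step 1 — x − y = 40 − (-17038244) = 17038284. Step 2 — v_17(17038284) = 5 (factor: 17038284 = (17^5 · 12); the sign does not affect v_p). Step 3 — |x − y|_17 = 17^{-5} = 1/1419857.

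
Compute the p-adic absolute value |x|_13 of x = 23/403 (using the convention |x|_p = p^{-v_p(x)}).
|23/403|_13 = 13

Step 1 — compute v_13(x) by factoring powers of 13 out of the numerator and denominator: v_13(23/403) = -1. Step 2 — apply |x|_p = p^{-v_p(x)} = 13^{1} = 13.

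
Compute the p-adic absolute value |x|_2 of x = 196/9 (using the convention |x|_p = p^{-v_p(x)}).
|196/9|_2 = 1/4

Step 1 — compute v_2(x) by factoring powers of 2 out of the numerator and denominator: v_2(196/9) = 2. Step 2 — apply |x|_p = p^{-v_p(x)} = 2^{-2} = 1/4.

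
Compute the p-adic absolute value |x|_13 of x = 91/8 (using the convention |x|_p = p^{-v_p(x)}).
|91/8|_13 = 1/13

Step 1 — compute v_13(x) by factoring powers of 13 out of the numerator and denominator: v_13(91/8) = 1. Step 2 — apply |x|_p = p^{-v_p(x)} = 13^{-1} = 1/13.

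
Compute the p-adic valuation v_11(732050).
v_11(732050) = 4

v_11(n) is the largest exponent k such that 11^k divides n. Factor out: 732050 = 11^4 · 50. (Sign doesn't affect v_p.) So v_11(732050) = 4.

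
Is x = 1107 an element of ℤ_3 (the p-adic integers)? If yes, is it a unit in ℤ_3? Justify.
x ∈ ℤ_3 but not a unit; v_3(x) = 3 > 0

ℤ_3 = {x ∈ ℚ_3 : v_3(x) ≥ 0} and ℤ_3^× = {x ∈ ℤ_3 : v_3(x) = 0}. Here v_3(1107) = v_3(num) − v_3(den) = 3; compare against these criteria.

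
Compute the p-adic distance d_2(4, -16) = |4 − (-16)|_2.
d_2(4, -16) = 1/4

Step 1 — x − y = 4 − (-16) = 20. Step 2 — v_2(20) = 2 (factor: 20 = (2^2 · 5); the sign does not affect v_p). Step 3 — |x − y|_2 = 2^{-2} = 1/4.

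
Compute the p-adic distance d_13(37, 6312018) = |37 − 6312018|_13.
d_13(37, 6312018) = 1/371293

Step 1 — x − y = 37 − 6312018 = -6311981. Step 2 — v_13(-6311981) = 5 (factor: -6311981 = −(13^5 · 17); the sign does not affect v_p). Step 3 — |x − y|_13 = 13^{-5} = 1/371293.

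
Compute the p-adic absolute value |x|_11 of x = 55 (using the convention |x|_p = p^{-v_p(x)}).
|55|_11 = 1/11

Step 1 — compute v_11(x) by factoring powers of 11 out of the numerator and denominator: v_11(55) = 1. Step 2 — apply |x|_p = p^{-v_p(x)} = 11^{-1} = 1/11.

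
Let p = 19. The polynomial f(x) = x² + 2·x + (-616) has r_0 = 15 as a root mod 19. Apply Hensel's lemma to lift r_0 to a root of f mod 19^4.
r_3 = 28534 (mod 130321)

Hensel: r_{i+1} = r_i − f(r_i)·(f′(r_i))^{-1} mod 19^{i+2}, f′(x) = 2x + 2. Iterate:
  r_0 = 15 (mod 19)
  r_1 = 15 (mod 361)
  r_2 = 1098 (mod 6859)
  r_3 = 28534 (mod 130321)
Final: r = 28534 satisfies f(r) ≡ 0 mod 19^4.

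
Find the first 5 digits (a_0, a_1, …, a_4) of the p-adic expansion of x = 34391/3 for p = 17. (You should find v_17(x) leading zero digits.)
(a_0, …, a_4) = (0, 0, 0, 8, 11)

v_17(34391/3) = 3, so a_0 = ... = a_2 = 0. Factor out: x = 17^3 · u with u = 7/3 a unit in ℤ_17. Expand u iteratively via a_{v+i} = u_i mod 17, u_{i+1} = (u_i − a_{v+i})/17:
  u_0 = 7/3;  a_3 = 8;  u_1 = (u_0 − 8)/17 = -1/3
  u_1 = -1/3;  a_4 = 11;  u_2 = (u_1 − 11)/17 = -2/3
Digits: (0, 0, 0, 8, 11).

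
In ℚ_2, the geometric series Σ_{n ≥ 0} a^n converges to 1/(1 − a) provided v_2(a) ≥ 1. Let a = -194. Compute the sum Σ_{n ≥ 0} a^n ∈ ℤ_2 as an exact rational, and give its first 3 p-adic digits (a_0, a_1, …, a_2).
Σ a^n = 1/(1 − a) = 1/195;  first 3 digits = (1, 1, 0)

v_2(a) = 1 ≥ 1, so the series converges in ℤ_2 to 1/(1 − a) = 1/(1 − (-194)) = 1/195. Expand this rational in ℤ_2: compute digits iteratively via d_i = x_i mod 2, x_{i+1} = (x_i − d_i)/2. The first 3 digits are (1, 1, 0).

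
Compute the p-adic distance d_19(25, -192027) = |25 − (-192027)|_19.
d_19(25, -192027) = 1/6859

Step 1 — x − y = 25 − (-192027) = 192052. Step 2 — v_19(192052) = 3 (factor: 192052 = (19^3 · 28); the sign does not affect v_p). Step 3 — |x − y|_19 = 19^{-3} = 1/6859.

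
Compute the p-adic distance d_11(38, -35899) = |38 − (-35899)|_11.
d_11(38, -35899) = 1/1331

Step 1 — x − y = 38 − (-35899) = 35937. Step 2 — v_11(35937) = 3 (factor: 35937 = (11^3 · 27); the sign does not affect v_p). Step 3 — |x − y|_11 = 11^{-3} = 1/1331.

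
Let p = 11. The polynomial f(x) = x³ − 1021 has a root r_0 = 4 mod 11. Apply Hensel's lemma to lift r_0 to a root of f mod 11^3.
r_2 = 334 (mod 1331)

Hensel: r_{i+1} = r_i − f(r_i)/f′(r_i) mod 11^{i+2}, where f′(x) = 3x². Iterate:
  r_0 = 4 (mod 11)
  r_1 = 92 (mod 121)
  r_2 = 334 (mod 1331)
Final: r = 334 with f(r) ≡ 0 mod 11^3.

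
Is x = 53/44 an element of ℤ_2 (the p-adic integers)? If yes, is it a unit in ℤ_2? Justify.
x ∉ ℤ_2 (v_2(x) = -2 < 0)

ℤ_2 = {x ∈ ℚ_2 : v_2(x) ≥ 0} and ℤ_2^× = {x ∈ ℤ_2 : v_2(x) = 0}. Here v_2(53/44) = v_2(num) − v_2(den) = -2; compare against these criteria.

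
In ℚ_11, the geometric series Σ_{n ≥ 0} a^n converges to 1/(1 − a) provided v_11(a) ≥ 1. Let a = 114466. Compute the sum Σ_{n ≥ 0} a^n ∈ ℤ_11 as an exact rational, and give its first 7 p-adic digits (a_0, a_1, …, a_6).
Σ a^n = 1/(1 − a) = -1/114465;  first 7 digits = (1, 0, 0, 9, 7, 0, 4)

v_11(a) = 3 ≥ 1, so the series converges in ℤ_11 to 1/(1 − a) = 1/(1 − 114466) = -1/114465. Expand this rational in ℤ_11: compute digits iteratively via d_i = x_i mod 11, x_{i+1} = (x_i − d_i)/11. The first 7 digits are (1, 0, 0, 9, 7, 0, 4).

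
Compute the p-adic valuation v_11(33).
v_11(33) = 1

v_11(n) is the largest exponent k such that 11^k divides n. Factor out: 33 = 11^1 · 3. (Sign doesn't affect v_p.) So v_11(33) = 1.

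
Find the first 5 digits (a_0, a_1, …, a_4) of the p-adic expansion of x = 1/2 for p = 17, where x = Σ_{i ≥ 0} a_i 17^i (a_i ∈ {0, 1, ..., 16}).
(a_0, …, a_4) = (9, 8, 8, 8, 8)

v_17(1/2) = 0 (numerator and denominator both coprime to 17), so x ∈ ℤ_17^×. Compute digits iteratively via a_i = x_i mod 17, x_{i+1} = (x_i − a_i)/17, with x_0 = x:
  x_0 = 1/2;  a_0 = 9;  x_1 = (x_0 − 9)/17 = -1/2
  x_1 = -1/2;  a_1 = 8;  x_2 = (x_1 − 8)/17 = -1/2
  x_2 = -1/2;  a_2 = 8;  x_3 = (x_2 − 8)/17 = -1/2
  x_3 = -1/2;  a_3 = 8;  x_4 = (x_3 − 8)/17 = -1/2
  x_4 = -1/2;  a_4 = 8;  x_5 = (x_4 − 8)/17 = -1/2
Digits: (9, 8, 8, 8, 8).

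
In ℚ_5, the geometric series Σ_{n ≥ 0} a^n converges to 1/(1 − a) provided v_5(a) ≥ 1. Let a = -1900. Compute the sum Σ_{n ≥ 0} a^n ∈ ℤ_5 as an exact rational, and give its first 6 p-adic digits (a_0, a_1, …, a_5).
Σ a^n = 1/(1 − a) = 1/1901;  first 6 digits = (1, 0, 4, 4, 2, 4)

v_5(a) = 2 ≥ 1, so the series converges in ℤ_5 to 1/(1 − a) = 1/(1 − (-1900)) = 1/1901. Expand this rational in ℤ_5: compute digits iteratively via d_i = x_i mod 5, x_{i+1} = (x_i − d_i)/5. The first 6 digits are (1, 0, 4, 4, 2, 4).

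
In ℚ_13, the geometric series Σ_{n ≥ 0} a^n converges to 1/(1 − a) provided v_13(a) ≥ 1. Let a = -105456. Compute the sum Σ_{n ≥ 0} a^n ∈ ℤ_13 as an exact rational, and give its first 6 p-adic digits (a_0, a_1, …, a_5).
Σ a^n = 1/(1 − a) = 1/105457;  first 6 digits = (1, 0, 0, 4, 9, 12)

v_13(a) = 3 ≥ 1, so the series converges in ℤ_13 to 1/(1 − a) = 1/(1 − (-105456)) = 1/105457. Expand this rational in ℤ_13: compute digits iteratively via d_i = x_i mod 13, x_{i+1} = (x_i − d_i)/13. The first 6 digits are (1, 0, 0, 4, 9, 12).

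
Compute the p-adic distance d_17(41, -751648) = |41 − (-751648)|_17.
d_17(41, -751648) = 1/83521

Step 1 — x − y = 41 − (-751648) = 751689. Step 2 — v_17(751689) = 4 (factor: 751689 = (17^4 · 9); the sign does not affect v_p). Step 3 — |x − y|_17 = 17^{-4} = 1/83521.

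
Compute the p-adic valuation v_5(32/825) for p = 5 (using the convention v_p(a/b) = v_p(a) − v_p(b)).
v_5(32/825) = -2

Factor powers of 5 from the numerator and denominator of the reduced fraction: 32 = 5^0 · 32 and 825 = 5^2 · 33. Apply v_p(a/b) = v_p(a) − v_p(b): v_5(32/825) = 0 − 2 = -2.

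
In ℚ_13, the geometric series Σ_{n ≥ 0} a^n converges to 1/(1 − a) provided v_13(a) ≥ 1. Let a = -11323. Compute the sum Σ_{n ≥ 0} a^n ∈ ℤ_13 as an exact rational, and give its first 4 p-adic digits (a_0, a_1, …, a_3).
Σ a^n = 1/(1 − a) = 1/11324;  first 4 digits = (1, 0, 11, 7)

v_13(a) = 2 ≥ 1, so the series converges in ℤ_13 to 1/(1 − a) = 1/(1 − (-11323)) = 1/11324. Expand this rational in ℤ_13: compute digits iteratively via d_i = x_i mod 13, x_{i+1} = (x_i − d_i)/13. The first 4 digits are (1, 0, 11, 7).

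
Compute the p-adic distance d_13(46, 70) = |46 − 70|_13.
d_13(46, 70) = 1

Step 1 — x − y = 46 − 70 = -24. Step 2 — v_13(-24) = 0 (factor: -24 = −(13^0 · 24); the sign does not affect v_p). Step 3 — |x − y|_13 = 13^{0} = 1.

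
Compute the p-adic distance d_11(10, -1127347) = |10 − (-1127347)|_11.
d_11(10, -1127347) = 1/161051

Step 1 — x − y = 10 − (-1127347) = 1127357. Step 2 — v_11(1127357) = 5 (factor: 1127357 = (11^5 · 7); the sign does not affect v_p). Step 3 — |x − y|_11 = 11^{-5} = 1/161051.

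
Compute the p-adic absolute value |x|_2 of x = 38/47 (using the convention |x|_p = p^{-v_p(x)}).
|38/47|_2 = 1/2

Step 1 — compute v_2(x) by factoring powers of 2 out of the numerator and denominator: v_2(38/47) = 1. Step 2 — apply |x|_p = p^{-v_p(x)} = 2^{-1} = 1/2.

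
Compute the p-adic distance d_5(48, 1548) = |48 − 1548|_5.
d_5(48, 1548) = 1/125

Step 1 — x − y = 48 − 1548 = -1500. Step 2 — v_5(-1500) = 3 (factor: -1500 = −(5^3 · 12); the sign does not affect v_p). Step 3 — |x − y|_5 = 5^{-3} = 1/125.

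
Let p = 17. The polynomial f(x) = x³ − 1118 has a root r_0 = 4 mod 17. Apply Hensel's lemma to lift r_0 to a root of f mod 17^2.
r_1 = 38 (mod 289)

Hensel: r_{i+1} = r_i − f(r_i)/f′(r_i) mod 17^{i+2}, where f′(x) = 3x². Iterate:
  r_0 = 4 (mod 17)
  r_1 = 38 (mod 289)
Final: r = 38 with f(r) ≡ 0 mod 17^2.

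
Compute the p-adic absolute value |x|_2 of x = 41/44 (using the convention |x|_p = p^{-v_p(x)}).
|41/44|_2 = 4

Step 1 — compute v_2(x) by factoring powers of 2 out of the numerator and denominator: v_2(41/44) = -2. Step 2 — apply |x|_p = p^{-v_p(x)} = 2^{2} = 4.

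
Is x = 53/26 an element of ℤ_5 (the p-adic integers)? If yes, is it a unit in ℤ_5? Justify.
x ∈ ℤ_5^× (unit); v_5(x) = 0

ℤ_5 = {x ∈ ℚ_5 : v_5(x) ≥ 0} and ℤ_5^× = {x ∈ ℤ_5 : v_5(x) = 0}. Here v_5(53/26) = v_5(num) − v_5(den) = 0; compare against these criteria.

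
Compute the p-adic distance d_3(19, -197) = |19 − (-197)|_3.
d_3(19, -197) = 1/27

Step 1 — x − y = 19 − (-197) = 216. Step 2 — v_3(216) = 3 (factor: 216 = (3^3 · 8); the sign does not affect v_p). Step 3 — |x − y|_3 = 3^{-3} = 1/27.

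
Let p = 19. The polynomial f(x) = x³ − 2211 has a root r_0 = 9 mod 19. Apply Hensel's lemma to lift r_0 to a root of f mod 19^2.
r_1 = 180 (mod 361)

Hensel: r_{i+1} = r_i − f(r_i)/f′(r_i) mod 19^{i+2}, where f′(x) = 3x². Iterate:
  r_0 = 9 (mod 19)
  r_1 = 180 (mod 361)
Final: r = 180 with f(r) ≡ 0 mod 19^2.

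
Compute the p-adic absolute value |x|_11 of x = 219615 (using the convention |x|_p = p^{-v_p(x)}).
|219615|_11 = 1/14641

Step 1 — compute v_11(x) by factoring powers of 11 out of the numerator and denominator: v_11(219615) = 4. Step 2 — apply |x|_p = p^{-v_p(x)} = 11^{-4} = 1/14641.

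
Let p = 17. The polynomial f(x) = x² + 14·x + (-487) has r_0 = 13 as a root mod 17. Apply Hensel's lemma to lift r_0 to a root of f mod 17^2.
r_1 = 132 (mod 289)

Hensel: r_{i+1} = r_i − f(r_i)·(f′(r_i))^{-1} mod 17^{i+2}, f′(x) = 2x + 14. Iterate:
  r_0 = 13 (mod 17)
  r_1 = 132 (mod 289)
Final: r = 132 satisfies f(r) ≡ 0 mod 17^2.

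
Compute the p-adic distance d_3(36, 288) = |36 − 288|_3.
d_3(36, 288) = 1/9

Step 1 — x − y = 36 − 288 = -252. Step 2 — v_3(-252) = 2 (factor: -252 = −(3^2 · 28); the sign does not affect v_p). Step 3 — |x − y|_3 = 3^{-2} = 1/9.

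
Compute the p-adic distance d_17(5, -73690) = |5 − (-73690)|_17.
d_17(5, -73690) = 1/4913

Step 1 — x − y = 5 − (-73690) = 73695. Step 2 — v_17(73695) = 3 (factor: 73695 = (17^3 · 15); the sign does not affect v_p). Step 3 — |x − y|_17 = 17^{-3} = 1/4913.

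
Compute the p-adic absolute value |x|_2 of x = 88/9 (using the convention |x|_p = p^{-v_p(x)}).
|88/9|_2 = 1/8

Step 1 — compute v_2(x) by factoring powers of 2 out of the numerator and denominator: v_2(88/9) = 3. Step 2 — apply |x|_p = p^{-v_p(x)} = 2^{-3} = 1/8.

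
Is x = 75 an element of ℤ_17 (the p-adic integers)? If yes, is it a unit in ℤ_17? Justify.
x ∈ ℤ_17^× (unit); v_17(x) = 0

ℤ_17 = {x ∈ ℚ_17 : v_17(x) ≥ 0} and ℤ_17^× = {x ∈ ℤ_17 : v_17(x) = 0}. Here v_17(75) = v_17(num) − v_17(den) = 0; compare against these criteria.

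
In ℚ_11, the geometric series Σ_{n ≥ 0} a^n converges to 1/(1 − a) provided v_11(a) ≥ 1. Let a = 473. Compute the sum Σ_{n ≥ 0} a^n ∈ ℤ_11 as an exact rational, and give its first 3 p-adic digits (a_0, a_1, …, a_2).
Σ a^n = 1/(1 − a) = -1/472;  first 3 digits = (1, 10, 4)

v_11(a) = 1 ≥ 1, so the series converges in ℤ_11 to 1/(1 − a) = 1/(1 − 473) = -1/472. Expand this rational in ℤ_11: compute digits iteratively via d_i = x_i mod 11, x_{i+1} = (x_i − d_i)/11. The first 3 digits are (1, 10, 4).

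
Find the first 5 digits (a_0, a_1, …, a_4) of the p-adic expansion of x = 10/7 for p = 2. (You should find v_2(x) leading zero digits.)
(a_0, …, a_4) = (0, 1, 1, 0, 0)

v_2(10/7) = 1, so a_0 = ... = a_0 = 0. Factor out: x = 2^1 · u with u = 5/7 a unit in ℤ_2. Expand u iteratively via a_{v+i} = u_i mod 2, u_{i+1} = (u_i − a_{v+i})/2:
  u_0 = 5/7;  a_1 = 1;  u_1 = (u_0 − 1)/2 = -1/7
  u_1 = -1/7;  a_2 = 1;  u_2 = (u_1 − 1)/2 = -4/7
  u_2 = -4/7;  a_3 = 0;  u_3 = (u_2 − 0)/2 = -2/7
  u_3 = -2/7;  a_4 = 0;  u_4 = (u_3 − 0)/2 = -1/7
Digits: (0, 1, 1, 0, 0).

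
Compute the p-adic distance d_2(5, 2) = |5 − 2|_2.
d_2(5, 2) = 1

Step 1 — x − y = 5 − 2 = 3. Step 2 — v_2(3) = 0 (factor: 3 = (2^0 · 3); the sign does not affect v_p). Step 3 — |x − y|_2 = 2^{0} = 1.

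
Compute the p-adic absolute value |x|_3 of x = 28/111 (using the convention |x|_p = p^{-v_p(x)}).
|28/111|_3 = 3

Step 1 — compute v_3(x) by factoring powers of 3 out of the numerator and denominator: v_3(28/111) = -1. Step 2 — apply |x|_p = p^{-v_p(x)} = 3^{1} = 3.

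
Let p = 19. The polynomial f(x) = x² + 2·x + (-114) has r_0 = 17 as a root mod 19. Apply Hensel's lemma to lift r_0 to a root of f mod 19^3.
r_2 = 4995 (mod 6859)

Hensel: r_{i+1} = r_i − f(r_i)·(f′(r_i))^{-1} mod 19^{i+2}, f′(x) = 2x + 2. Iterate:
  r_0 = 17 (mod 19)
  r_1 = 302 (mod 361)
  r_2 = 4995 (mod 6859)
Final: r = 4995 satisfies f(r) ≡ 0 mod 19^3.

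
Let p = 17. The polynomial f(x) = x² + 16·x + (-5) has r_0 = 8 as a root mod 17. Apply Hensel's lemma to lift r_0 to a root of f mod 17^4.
r_3 = 64404 (mod 83521)

Hensel: r_{i+1} = r_i − f(r_i)·(f′(r_i))^{-1} mod 17^{i+2}, f′(x) = 2x + 16. Iterate:
  r_0 = 8 (mod 17)
  r_1 = 246 (mod 289)
  r_2 = 535 (mod 4913)
  r_3 = 64404 (mod 83521)
Final: r = 64404 satisfies f(r) ≡ 0 mod 17^4.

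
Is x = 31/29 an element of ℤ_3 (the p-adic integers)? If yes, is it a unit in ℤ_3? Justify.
x ∈ ℤ_3^× (unit); v_3(x) = 0

ℤ_3 = {x ∈ ℚ_3 : v_3(x) ≥ 0} and ℤ_3^× = {x ∈ ℤ_3 : v_3(x) = 0}. Here v_3(31/29) = v_3(num) − v_3(den) = 0; compare against these criteria.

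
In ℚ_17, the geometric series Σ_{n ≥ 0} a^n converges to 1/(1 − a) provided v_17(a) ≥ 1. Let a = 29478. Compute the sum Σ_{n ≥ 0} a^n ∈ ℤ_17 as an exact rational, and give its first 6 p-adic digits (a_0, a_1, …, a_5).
Σ a^n = 1/(1 − a) = -1/29477;  first 6 digits = (1, 0, 0, 6, 0, 0)

v_17(a) = 3 ≥ 1, so the series converges in ℤ_17 to 1/(1 − a) = 1/(1 − 29478) = -1/29477. Expand this rational in ℤ_17: compute digits iteratively via d_i = x_i mod 17, x_{i+1} = (x_i − d_i)/17. The first 6 digits are (1, 0, 0, 6, 0, 0).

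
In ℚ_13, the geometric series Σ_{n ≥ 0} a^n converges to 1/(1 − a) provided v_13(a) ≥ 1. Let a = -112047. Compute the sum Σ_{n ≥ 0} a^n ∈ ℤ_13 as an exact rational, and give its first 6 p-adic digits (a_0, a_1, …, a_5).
Σ a^n = 1/(1 − a) = 1/112048;  first 6 digits = (1, 0, 0, 1, 9, 12)

v_13(a) = 3 ≥ 1, so the series converges in ℤ_13 to 1/(1 − a) = 1/(1 − (-112047)) = 1/112048. Expand this rational in ℤ_13: compute digits iteratively via d_i = x_i mod 13, x_{i+1} = (x_i − d_i)/13. The first 6 digits are (1, 0, 0, 1, 9, 12).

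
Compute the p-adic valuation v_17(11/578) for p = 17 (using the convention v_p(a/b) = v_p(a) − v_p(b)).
v_17(11/578) = -2

Factor powers of 17 from the numerator and denominator of the reduced fraction: 11 = 17^0 · 11 and 578 = 17^2 · 2. Apply v_p(a/b) = v_p(a) − v_p(b): v_17(11/578) = 0 − 2 = -2.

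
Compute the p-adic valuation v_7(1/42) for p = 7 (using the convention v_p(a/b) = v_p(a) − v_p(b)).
v_7(1/42) = -1

Factor powers of 7 from the numerator and denominator of the reduced fraction: 1 = 7^0 · 1 and 42 = 7^1 · 6. Apply v_p(a/b) = v_p(a) − v_p(b): v_7(1/42) = 0 − 1 = -1.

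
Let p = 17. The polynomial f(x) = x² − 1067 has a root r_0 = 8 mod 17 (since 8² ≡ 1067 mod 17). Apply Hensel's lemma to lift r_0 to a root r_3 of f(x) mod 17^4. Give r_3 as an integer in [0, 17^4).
r_3 = 34841 (mod 83521)

Hensel's recurrence: r_{i+1} = r_i − f(r_i)·(f′(r_i))^{-1} mod 17^{i+2}, with f′(x) = 2x. Iterate:
  r_0 = 8 (mod 17)
  r_1 = 161 (mod 289)
  r_2 = 450 (mod 4913)
  r_3 = 34841 (mod 83521)
Final: r_3 = 34841, and one checks f(r_3) ≡ 0 mod 17^4.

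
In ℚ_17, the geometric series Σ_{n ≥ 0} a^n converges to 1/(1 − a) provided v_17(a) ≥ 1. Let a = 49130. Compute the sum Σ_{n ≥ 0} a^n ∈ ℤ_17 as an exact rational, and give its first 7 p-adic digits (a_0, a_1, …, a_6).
Σ a^n = 1/(1 − a) = -1/49129;  first 7 digits = (1, 0, 0, 10, 0, 0, 15)

v_17(a) = 3 ≥ 1, so the series converges in ℤ_17 to 1/(1 − a) = 1/(1 − 49130) = -1/49129. Expand this rational in ℤ_17: compute digits iteratively via d_i = x_i mod 17, x_{i+1} = (x_i − d_i)/17. The first 7 digits are (1, 0, 0, 10, 0, 0, 15).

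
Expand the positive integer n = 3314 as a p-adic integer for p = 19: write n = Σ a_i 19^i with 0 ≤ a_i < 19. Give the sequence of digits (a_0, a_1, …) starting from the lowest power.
(a_0, a_1, …) = (8, 3, 9)

Repeated division by 19 gives the digits low-to-high: 3314 = 8 + 3·19^1 + 9·19^2. Digit sequence: (8, 3, 9).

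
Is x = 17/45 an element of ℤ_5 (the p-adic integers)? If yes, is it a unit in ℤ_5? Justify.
x ∉ ℤ_5 (v_5(x) = -1 < 0)

ℤ_5 = {x ∈ ℚ_5 : v_5(x) ≥ 0} and ℤ_5^× = {x ∈ ℤ_5 : v_5(x) = 0}. Here v_5(17/45) = v_5(num) − v_5(den) = -1; compare against these criteria.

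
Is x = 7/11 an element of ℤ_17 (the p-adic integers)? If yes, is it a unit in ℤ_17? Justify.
x ∈ ℤ_17^× (unit); v_17(x) = 0

ℤ_17 = {x ∈ ℚ_17 : v_17(x) ≥ 0} and ℤ_17^× = {x ∈ ℤ_17 : v_17(x) = 0}. Here v_17(7/11) = v_17(num) − v_17(den) = 0; compare against these criteria.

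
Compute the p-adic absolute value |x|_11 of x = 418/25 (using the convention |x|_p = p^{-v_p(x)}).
|418/25|_11 = 1/11

Step 1 — compute v_11(x) by factoring powers of 11 out of the numerator and denominator: v_11(418/25) = 1. Step 2 — apply |x|_p = p^{-v_p(x)} = 11^{-1} = 1/11.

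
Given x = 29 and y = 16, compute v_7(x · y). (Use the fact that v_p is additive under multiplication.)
v_7(464) = 0

v_p(x) = 0 (factor: 29 = 7^0 · 29); v_p(y) = 0 (factor: 16 = 7^0 · 16). Additivity: v_p(xy) = v_p(x) + v_p(y) = 0 + 0 = 0. (Direct check: xy = 464 = 7^0 · (464).)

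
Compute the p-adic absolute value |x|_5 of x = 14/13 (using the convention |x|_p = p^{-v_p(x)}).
|14/13|_5 = 1

Step 1 — compute v_5(x) by factoring powers of 5 out of the numerator and denominator: v_5(14/13) = 0. Step 2 — apply |x|_p = p^{-v_p(x)} = 5^{0} = 1.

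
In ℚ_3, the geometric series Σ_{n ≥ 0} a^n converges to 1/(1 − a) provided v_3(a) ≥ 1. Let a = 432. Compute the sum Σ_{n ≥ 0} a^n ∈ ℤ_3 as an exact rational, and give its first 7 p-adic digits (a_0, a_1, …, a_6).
Σ a^n = 1/(1 − a) = -1/431;  first 7 digits = (1, 0, 0, 1, 2, 1, 1)

v_3(a) = 3 ≥ 1, so the series converges in ℤ_3 to 1/(1 − a) = 1/(1 − 432) = -1/431. Expand this rational in ℤ_3: compute digits iteratively via d_i = x_i mod 3, x_{i+1} = (x_i − d_i)/3. The first 7 digits are (1, 0, 0, 1, 2, 1, 1).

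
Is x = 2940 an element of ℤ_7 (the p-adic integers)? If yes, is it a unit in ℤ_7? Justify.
x ∈ ℤ_7 but not a unit; v_7(x) = 2 > 0

ℤ_7 = {x ∈ ℚ_7 : v_7(x) ≥ 0} and ℤ_7^× = {x ∈ ℤ_7 : v_7(x) = 0}. Here v_7(2940) = v_7(num) − v_7(den) = 2; compare against these criteria.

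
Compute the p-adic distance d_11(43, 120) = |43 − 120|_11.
d_11(43, 120) = 1/11

Step 1 — x − y = 43 − 120 = -77. Step 2 — v_11(-77) = 1 (factor: -77 = −(11^1 · 7); the sign does not affect v_p). Step 3 — |x − y|_11 = 11^{-1} = 1/11.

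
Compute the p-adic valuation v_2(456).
v_2(456) = 3

v_2(n) is the largest exponent k such that 2^k divides n. Factor out: 456 = 2^3 · 57. (Sign doesn't affect v_p.) So v_2(456) = 3.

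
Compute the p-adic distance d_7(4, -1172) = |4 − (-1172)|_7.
d_7(4, -1172) = 1/49

Step 1 — x − y = 4 − (-1172) = 1176. Step 2 — v_7(1176) = 2 (factor: 1176 = (7^2 · 24); the sign does not affect v_p). Step 3 — |x − y|_7 = 7^{-2} = 1/49.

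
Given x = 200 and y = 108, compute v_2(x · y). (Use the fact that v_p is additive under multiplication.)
v_2(21600) = 5

v_p(x) = 3 (factor: 200 = 2^3 · 25); v_p(y) = 2 (factor: 108 = 2^2 · 27). Additivity: v_p(xy) = v_p(x) + v_p(y) = 3 + 2 = 5. (Direct check: xy = 21600 = 2^5 · (675).)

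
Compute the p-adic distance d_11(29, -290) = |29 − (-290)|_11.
d_11(29, -290) = 1/11

Step 1 — x − y = 29 − (-290) = 319. Step 2 — v_11(319) = 1 (factor: 319 = (11^1 · 29); the sign does not affect v_p). Step 3 — |x − y|_11 = 11^{-1} = 1/11.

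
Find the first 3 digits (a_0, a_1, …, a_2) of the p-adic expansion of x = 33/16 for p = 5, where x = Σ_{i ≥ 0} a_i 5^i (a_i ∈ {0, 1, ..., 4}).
(a_0, …, a_2) = (3, 2, 3)

v_5(33/16) = 0 (numerator and denominator both coprime to 5), so x ∈ ℤ_5^×. Compute digits iteratively via a_i = x_i mod 5, x_{i+1} = (x_i − a_i)/5, with x_0 = x:
  x_0 = 33/16;  a_0 = 3;  x_1 = (x_0 − 3)/5 = -3/16
  x_1 = -3/16;  a_1 = 2;  x_2 = (x_1 − 2)/5 = -7/16
  x_2 = -7/16;  a_2 = 3;  x_3 = (x_2 − 3)/5 = -11/16
Digits: (3, 2, 3).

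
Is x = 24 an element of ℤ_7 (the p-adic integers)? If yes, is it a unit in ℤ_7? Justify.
x ∈ ℤ_7^× (unit); v_7(x) = 0

ℤ_7 = {x ∈ ℚ_7 : v_7(x) ≥ 0} and ℤ_7^× = {x ∈ ℤ_7 : v_7(x) = 0}. Here v_7(24) = v_7(num) − v_7(den) = 0; compare against these criteria.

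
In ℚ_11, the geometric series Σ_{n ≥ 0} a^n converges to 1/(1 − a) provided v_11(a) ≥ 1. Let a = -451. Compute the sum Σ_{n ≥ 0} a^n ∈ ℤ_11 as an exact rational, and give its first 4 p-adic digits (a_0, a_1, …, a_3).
Σ a^n = 1/(1 − a) = 1/452;  first 4 digits = (1, 3, 5, 3)

v_11(a) = 1 ≥ 1, so the series converges in ℤ_11 to 1/(1 − a) = 1/(1 − (-451)) = 1/452. Expand this rational in ℤ_11: compute digits iteratively via d_i = x_i mod 11, x_{i+1} = (x_i − d_i)/11. The first 4 digits are (1, 3, 5, 3).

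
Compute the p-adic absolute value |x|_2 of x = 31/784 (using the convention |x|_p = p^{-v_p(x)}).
|31/784|_2 = 16

Step 1 — compute v_2(x) by factoring powers of 2 out of the numerator and denominator: v_2(31/784) = -4. Step 2 — apply |x|_p = p^{-v_p(x)} = 2^{4} = 16.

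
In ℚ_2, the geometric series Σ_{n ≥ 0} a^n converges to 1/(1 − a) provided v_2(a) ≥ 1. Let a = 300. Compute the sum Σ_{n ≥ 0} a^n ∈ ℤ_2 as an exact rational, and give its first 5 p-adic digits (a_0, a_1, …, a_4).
Σ a^n = 1/(1 − a) = -1/299;  first 5 digits = (1, 0, 1, 1, 1)

v_2(a) = 2 ≥ 1, so the series converges in ℤ_2 to 1/(1 − a) = 1/(1 − 300) = -1/299. Expand this rational in ℤ_2: compute digits iteratively via d_i = x_i mod 2, x_{i+1} = (x_i − d_i)/2. The first 5 digits are (1, 0, 1, 1, 1).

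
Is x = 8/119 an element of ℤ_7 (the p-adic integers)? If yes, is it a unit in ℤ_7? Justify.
x ∉ ℤ_7 (v_7(x) = -1 < 0)

ℤ_7 = {x ∈ ℚ_7 : v_7(x) ≥ 0} and ℤ_7^× = {x ∈ ℤ_7 : v_7(x) = 0}. Here v_7(8/119) = v_7(num) − v_7(den) = -1; compare against these criteria.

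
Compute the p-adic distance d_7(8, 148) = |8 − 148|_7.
d_7(8, 148) = 1/7

Step 1 — x − y = 8 − 148 = -140. Step 2 — v_7(-140) = 1 (factor: -140 = −(7^1 · 20); the sign does not affect v_p). Step 3 — |x − y|_7 = 7^{-1} = 1/7.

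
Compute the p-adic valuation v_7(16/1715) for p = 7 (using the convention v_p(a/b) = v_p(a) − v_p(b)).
v_7(16/1715) = -3

Factor powers of 7 from the numerator and denominator of the reduced fraction: 16 = 7^0 · 16 and 1715 = 7^3 · 5. Apply v_p(a/b) = v_p(a) − v_p(b): v_7(16/1715) = 0 − 3 = -3.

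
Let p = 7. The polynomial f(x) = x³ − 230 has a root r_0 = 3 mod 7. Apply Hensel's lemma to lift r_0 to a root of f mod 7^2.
r_1 = 45 (mod 49)

Hensel: r_{i+1} = r_i − f(r_i)/f′(r_i) mod 7^{i+2}, where f′(x) = 3x². Iterate:
  r_0 = 3 (mod 7)
  r_1 = 45 (mod 49)
Final: r = 45 with f(r) ≡ 0 mod 7^2.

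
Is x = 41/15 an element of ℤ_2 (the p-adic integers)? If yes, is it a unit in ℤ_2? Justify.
x ∈ ℤ_2^× (unit); v_2(x) = 0

ℤ_2 = {x ∈ ℚ_2 : v_2(x) ≥ 0} and ℤ_2^× = {x ∈ ℤ_2 : v_2(x) = 0}. Here v_2(41/15) = v_2(num) − v_2(den) = 0; compare against these criteria.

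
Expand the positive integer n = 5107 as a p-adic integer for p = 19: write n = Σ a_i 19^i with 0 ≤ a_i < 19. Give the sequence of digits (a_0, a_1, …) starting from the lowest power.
(a_0, a_1, …) = (15, 2, 14)

Repeated division by 19 gives the digits low-to-high: 5107 = 15 + 2·19^1 + 14·19^2. Digit sequence: (15, 2, 14).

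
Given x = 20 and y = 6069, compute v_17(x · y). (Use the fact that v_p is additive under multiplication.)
v_17(121380) = 2

v_p(x) = 0 (factor: 20 = 17^0 · 20); v_p(y) = 2 (factor: 6069 = 17^2 · 21). Additivity: v_p(xy) = v_p(x) + v_p(y) = 0 + 2 = 2. (Direct check: xy = 121380 = 17^2 · (420).)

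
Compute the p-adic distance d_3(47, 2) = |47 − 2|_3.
d_3(47, 2) = 1/9

Step 1 — x − y = 47 − 2 = 45. Step 2 — v_3(45) = 2 (factor: 45 = (3^2 · 5); the sign does not affect v_p). Step 3 — |x − y|_3 = 3^{-2} = 1/9.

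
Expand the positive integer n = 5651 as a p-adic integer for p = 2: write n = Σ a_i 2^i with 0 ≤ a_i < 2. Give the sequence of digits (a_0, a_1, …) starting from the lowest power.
(a_0, a_1, …) = (1, 1, 0, 0, 1, 0, 0, 0, 0, 1, 1, 0, 1)

Repeated division by 2 gives the digits low-to-high: 5651 = 1 + 1·2^1 + 1·2^4 + 1·2^9 + 1·2^10 + 1·2^12. Digit sequence: (1, 1, 0, 0, 1, 0, 0, 0, 0, 1, 1, 0, 1).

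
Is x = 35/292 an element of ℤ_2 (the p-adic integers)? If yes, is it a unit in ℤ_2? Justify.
x ∉ ℤ_2 (v_2(x) = -2 < 0)

ℤ_2 = {x ∈ ℚ_2 : v_2(x) ≥ 0} and ℤ_2^× = {x ∈ ℤ_2 : v_2(x) = 0}. Here v_2(35/292) = v_2(num) − v_2(den) = -2; compare against these criteria.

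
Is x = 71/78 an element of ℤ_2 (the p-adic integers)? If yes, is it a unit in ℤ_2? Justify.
x ∉ ℤ_2 (v_2(x) = -1 < 0)

ℤ_2 = {x ∈ ℚ_2 : v_2(x) ≥ 0} and ℤ_2^× = {x ∈ ℤ_2 : v_2(x) = 0}. Here v_2(71/78) = v_2(num) − v_2(den) = -1; compare against these criteria.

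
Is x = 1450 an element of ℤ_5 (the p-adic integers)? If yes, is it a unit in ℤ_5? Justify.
x ∈ ℤ_5 but not a unit; v_5(x) = 2 > 0

ℤ_5 = {x ∈ ℚ_5 : v_5(x) ≥ 0} and ℤ_5^× = {x ∈ ℤ_5 : v_5(x) = 0}. Here v_5(1450) = v_5(num) − v_5(den) = 2; compare against these criteria.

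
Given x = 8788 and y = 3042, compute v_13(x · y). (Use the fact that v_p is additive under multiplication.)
v_13(26733096) = 5

v_p(x) = 3 (factor: 8788 = 13^3 · 4); v_p(y) = 2 (factor: 3042 = 13^2 · 18). Additivity: v_p(xy) = v_p(x) + v_p(y) = 3 + 2 = 5. (Direct check: xy = 26733096 = 13^5 · (72).)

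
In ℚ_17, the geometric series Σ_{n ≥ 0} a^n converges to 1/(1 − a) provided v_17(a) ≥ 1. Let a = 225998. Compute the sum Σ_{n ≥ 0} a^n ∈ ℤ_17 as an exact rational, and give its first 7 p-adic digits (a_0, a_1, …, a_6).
Σ a^n = 1/(1 − a) = -1/225997;  first 7 digits = (1, 0, 0, 12, 2, 0, 8)

v_17(a) = 3 ≥ 1, so the series converges in ℤ_17 to 1/(1 − a) = 1/(1 − 225998) = -1/225997. Expand this rational in ℤ_17: compute digits iteratively via d_i = x_i mod 17, x_{i+1} = (x_i − d_i)/17. The first 7 digits are (1, 0, 0, 12, 2, 0, 8).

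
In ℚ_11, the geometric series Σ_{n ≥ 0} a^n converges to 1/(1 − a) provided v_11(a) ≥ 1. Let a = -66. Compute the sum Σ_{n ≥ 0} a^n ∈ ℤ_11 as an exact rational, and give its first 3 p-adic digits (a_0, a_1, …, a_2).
Σ a^n = 1/(1 − a) = 1/67;  first 3 digits = (1, 5, 2)

v_11(a) = 1 ≥ 1, so the series converges in ℤ_11 to 1/(1 − a) = 1/(1 − (-66)) = 1/67. Expand this rational in ℤ_11: compute digits iteratively via d_i = x_i mod 11, x_{i+1} = (x_i − d_i)/11. The first 3 digits are (1, 5, 2).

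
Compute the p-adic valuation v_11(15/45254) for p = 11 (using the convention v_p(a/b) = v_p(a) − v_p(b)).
v_11(15/45254) = -3

Factor powers of 11 from the numerator and denominator of the reduced fraction: 15 = 11^0 · 15 and 45254 = 11^3 · 34. Apply v_p(a/b) = v_p(a) − v_p(b): v_11(15/45254) = 0 − 3 = -3.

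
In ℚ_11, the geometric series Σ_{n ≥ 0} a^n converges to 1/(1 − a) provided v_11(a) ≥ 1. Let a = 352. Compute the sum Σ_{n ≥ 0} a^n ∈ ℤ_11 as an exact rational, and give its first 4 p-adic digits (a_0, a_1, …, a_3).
Σ a^n = 1/(1 − a) = -1/351;  first 4 digits = (1, 10, 3, 4)

v_11(a) = 1 ≥ 1, so the series converges in ℤ_11 to 1/(1 − a) = 1/(1 − 352) = -1/351. Expand this rational in ℤ_11: compute digits iteratively via d_i = x_i mod 11, x_{i+1} = (x_i − d_i)/11. The first 4 digits are (1, 10, 3, 4).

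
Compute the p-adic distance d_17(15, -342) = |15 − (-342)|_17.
d_17(15, -342) = 1/17

Step 1 — x − y = 15 − (-342) = 357. Step 2 — v_17(357) = 1 (factor: 357 = (17^1 · 21); the sign does not affect v_p). Step 3 — |x − y|_17 = 17^{-1} = 1/17.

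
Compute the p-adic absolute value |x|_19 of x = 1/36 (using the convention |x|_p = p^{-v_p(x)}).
|1/36|_19 = 1

Step 1 — compute v_19(x) by factoring powers of 19 out of the numerator and denominator: v_19(1/36) = 0. Step 2 — apply |x|_p = p^{-v_p(x)} = 19^{0} = 1.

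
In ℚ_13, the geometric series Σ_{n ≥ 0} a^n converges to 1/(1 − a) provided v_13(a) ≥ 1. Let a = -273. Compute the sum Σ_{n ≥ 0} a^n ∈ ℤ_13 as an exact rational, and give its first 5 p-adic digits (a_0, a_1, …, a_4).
Σ a^n = 1/(1 − a) = 1/274;  first 5 digits = (1, 5, 10, 2, 6)

v_13(a) = 1 ≥ 1, so the series converges in ℤ_13 to 1/(1 − a) = 1/(1 − (-273)) = 1/274. Expand this rational in ℤ_13: compute digits iteratively via d_i = x_i mod 13, x_{i+1} = (x_i − d_i)/13. The first 5 digits are (1, 5, 10, 2, 6).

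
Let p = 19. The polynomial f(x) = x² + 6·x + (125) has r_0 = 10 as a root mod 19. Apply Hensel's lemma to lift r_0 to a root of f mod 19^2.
r_1 = 124 (mod 361)

Hensel: r_{i+1} = r_i − f(r_i)·(f′(r_i))^{-1} mod 19^{i+2}, f′(x) = 2x + 6. Iterate:
  r_0 = 10 (mod 19)
  r_1 = 124 (mod 361)
Final: r = 124 satisfies f(r) ≡ 0 mod 19^2.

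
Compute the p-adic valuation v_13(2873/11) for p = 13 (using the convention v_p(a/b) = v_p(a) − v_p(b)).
v_13(2873/11) = 2

Factor powers of 13 from the numerator and denominator of the reduced fraction: 2873 = 13^2 · 17 and 11 = 13^0 · 11. Apply v_p(a/b) = v_p(a) − v_p(b): v_13(2873/11) = 2 − 0 = 2.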